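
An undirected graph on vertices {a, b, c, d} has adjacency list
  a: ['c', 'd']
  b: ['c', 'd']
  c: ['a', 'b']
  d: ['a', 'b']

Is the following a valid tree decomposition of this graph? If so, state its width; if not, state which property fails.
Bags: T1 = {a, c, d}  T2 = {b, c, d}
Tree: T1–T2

Vertex coverage: the bags together contain {a, b, c, d}, the full vertex set. Edge coverage: each edge of G has both endpoints in at least one bag. Running intersection: for every vertex, the bags containing it form a connected subtree. All three properties hold, so this is a valid tree decomposition of width max|bag| − 1 = 2, and hence tw(G) ≤ 2.

Yes; width 2.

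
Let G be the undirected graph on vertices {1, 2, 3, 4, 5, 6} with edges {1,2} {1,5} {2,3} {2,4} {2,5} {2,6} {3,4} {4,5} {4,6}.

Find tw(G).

A width-2 tree decomposition is:
Bags: B1 = {2, 3, 4}  B2 = {2, 4, 5}  B3 = {1, 2, 5}  B4 = {2, 4, 6}
Tree: B1–B2, B2–B3, B1–B4
Every bag has size at most 3, so the width is 3 − 1 = 2 and tw(G) ≤ 2. Conversely, {1, 2, 5} is a clique of size 3, and the vertices of any clique must share a bag in every tree decomposition; so some bag has ≥ 3 vertices and tw(G) ≥ 2. Hence tw(G) = 2 exactly.

2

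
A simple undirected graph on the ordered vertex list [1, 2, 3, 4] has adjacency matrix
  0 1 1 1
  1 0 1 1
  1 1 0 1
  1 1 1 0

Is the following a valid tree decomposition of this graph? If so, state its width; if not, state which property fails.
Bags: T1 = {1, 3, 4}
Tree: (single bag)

No — vertex 2 appears in no bag.

A tree decomposition must satisfy three properties: every vertex lies in some bag; for every edge, both endpoints lie together in some bag; and for every vertex, the bags containing it form a connected subtree. Here vertex 2 appears in no bag, so the decomposition is invalid.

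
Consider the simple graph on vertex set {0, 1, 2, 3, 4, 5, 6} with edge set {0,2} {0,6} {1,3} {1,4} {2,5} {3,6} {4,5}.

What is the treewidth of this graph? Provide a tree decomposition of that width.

The largest bag has 3 vertices, giving width 2; this decomposition certifies tw(G) ≤ 2. The edges 3–6–0–2–5–4–1–3 form a cycle, so G is not a tree and its treewidth is at least 2. Hence tw(G) = 2 exactly.

Treewidth 2.
One such decomposition:
Bags: B1 = {0, 3, 6}  B2 = {0, 2, 3}  B3 = {2, 3, 5}  B4 = {3, 4, 5}  B5 = {1, 3, 4}
Tree: B1–B2, B2–B3, B3–B4, B4–B5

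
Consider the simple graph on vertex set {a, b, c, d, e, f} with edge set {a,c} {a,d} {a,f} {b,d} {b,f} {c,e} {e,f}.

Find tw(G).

A width-2 tree decomposition is:
Bags: B1 = {b, d, f}  B2 = {a, d, f}  B3 = {a, e, f}  B4 = {a, c, e}
Tree: B1–B2, B2–B3, B3–B4
Each bag holds 3 vertices, so the decomposition has width 2, which upper-bounds the treewidth. Since b–d–a–f–b is a cycle in G, G is not acyclic. Forests are exactly the graphs of treewidth ≤ 1, so tw(G) ≥ 2. Hence tw(G) = 2 exactly.

2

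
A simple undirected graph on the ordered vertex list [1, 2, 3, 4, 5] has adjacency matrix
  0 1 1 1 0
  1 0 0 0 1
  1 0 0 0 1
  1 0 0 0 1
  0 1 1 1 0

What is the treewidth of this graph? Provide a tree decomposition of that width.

Treewidth 2.
One optimal decomposition is:
Bags: B1 = {1, 3, 5}  B2 = {1, 2, 5}  B3 = {1, 4, 5}
Tree: B1–B2, B2–B3

The largest bag has 3 vertices, giving width 2; this decomposition certifies tw(G) ≤ 2. The edges 3–5–2–1–3 form a cycle, so G is not a tree and its treewidth is at least 2. Therefore the treewidth is 2.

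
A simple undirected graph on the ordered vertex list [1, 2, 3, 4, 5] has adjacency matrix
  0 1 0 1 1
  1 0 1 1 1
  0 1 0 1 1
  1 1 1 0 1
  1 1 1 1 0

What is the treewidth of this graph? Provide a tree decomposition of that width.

Treewidth 3.
One such decomposition:
Bags: B1 = {1, 2, 4, 5}  B2 = {2, 3, 4, 5}
Tree: B1–B2

The largest bag has 4 vertices, giving width 3; this decomposition certifies tw(G) ≤ 3. On the other hand G contains the 4-clique {1, 2, 4, 5}. A clique must lie in a single bag of any decomposition, so no decomposition can have width below 3. Therefore the treewidth is 3.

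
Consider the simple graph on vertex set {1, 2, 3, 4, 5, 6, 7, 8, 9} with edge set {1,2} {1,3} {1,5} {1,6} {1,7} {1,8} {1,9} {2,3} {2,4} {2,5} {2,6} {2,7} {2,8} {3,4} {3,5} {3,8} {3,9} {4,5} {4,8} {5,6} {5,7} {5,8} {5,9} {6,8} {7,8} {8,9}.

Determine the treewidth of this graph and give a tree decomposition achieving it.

Every bag has size at most 5, so the width is 5 − 1 = 4 and tw(G) ≤ 4. Conversely, {1, 3, 5, 8, 9} is a clique of size 5, and the vertices of any clique must share a bag in every tree decomposition; so some bag has ≥ 5 vertices and tw(G) ≥ 4. Therefore the treewidth is 4.

Treewidth 4.
One such decomposition:
Bags: B1 = {2, 3, 4, 5, 8}  B2 = {1, 2, 3, 5, 8}  B3 = {1, 2, 5, 6, 8}  B4 = {1, 3, 5, 8, 9}  B5 = {1, 2, 5, 7, 8}
Tree: B1–B2, B2–B3, B2–B4, B3–B5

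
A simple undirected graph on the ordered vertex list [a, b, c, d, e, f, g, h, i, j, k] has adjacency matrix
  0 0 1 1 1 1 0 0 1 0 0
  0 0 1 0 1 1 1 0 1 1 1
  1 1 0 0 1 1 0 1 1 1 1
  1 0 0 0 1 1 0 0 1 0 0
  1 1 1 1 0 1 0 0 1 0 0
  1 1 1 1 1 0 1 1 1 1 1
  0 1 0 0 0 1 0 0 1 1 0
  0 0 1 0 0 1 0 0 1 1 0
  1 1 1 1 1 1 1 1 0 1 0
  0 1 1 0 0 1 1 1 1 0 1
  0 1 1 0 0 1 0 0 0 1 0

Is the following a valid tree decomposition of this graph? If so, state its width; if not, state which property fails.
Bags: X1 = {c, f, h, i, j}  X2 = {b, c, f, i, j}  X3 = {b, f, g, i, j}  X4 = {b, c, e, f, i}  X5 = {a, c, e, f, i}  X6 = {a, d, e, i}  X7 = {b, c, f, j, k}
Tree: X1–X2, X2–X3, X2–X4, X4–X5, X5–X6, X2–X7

No — edge (f,d) lies in no bag.

A tree decomposition must satisfy three properties: every vertex lies in some bag; for every edge, both endpoints lie together in some bag; and for every vertex, the bags containing it form a connected subtree. Here edge (f,d) lies in no bag, so the decomposition is invalid.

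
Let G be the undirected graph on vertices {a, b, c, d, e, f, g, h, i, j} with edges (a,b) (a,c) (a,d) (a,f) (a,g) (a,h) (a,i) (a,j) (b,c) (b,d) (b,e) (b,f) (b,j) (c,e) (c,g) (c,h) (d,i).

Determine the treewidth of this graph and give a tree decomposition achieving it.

Treewidth 2.
One such decomposition:
Bags: B1 = {a, b, f}  B2 = {a, b, c}  B3 = {a, c, g}  B4 = {a, b, j}  B5 = {a, b, d}  B6 = {a, d, i}  B7 = {a, c, h}  B8 = {b, c, e}
Tree: B1–B2, B2–B3, B1–B4, B4–B5, B5–B6, B2–B7, B2–B8

Each bag holds 3 vertices, so the decomposition has width 2, which upper-bounds the treewidth. On the other hand G contains the 3-clique {b, c, e}. A clique must lie in a single bag of any decomposition, so no decomposition can have width below 2. Hence tw(G) = 2 exactly.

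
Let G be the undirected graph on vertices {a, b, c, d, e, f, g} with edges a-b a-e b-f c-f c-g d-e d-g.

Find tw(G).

A width-2 tree decomposition is:
Bags: B1 = {c, d, g}  B2 = {c, d, e}  B3 = {a, c, e}  B4 = {a, b, c}  B5 = {b, c, f}
Tree: B1–B2, B2–B3, B3–B4, B4–B5
Each bag holds 3 vertices, so the decomposition has width 2, which upper-bounds the treewidth. For the lower bound, G contains the cycle c–g–d–e–a–b–f–c, so G is not a forest; only forests have treewidth ≤ 1, hence tw(G) ≥ 2. Hence tw(G) = 2 exactly.

2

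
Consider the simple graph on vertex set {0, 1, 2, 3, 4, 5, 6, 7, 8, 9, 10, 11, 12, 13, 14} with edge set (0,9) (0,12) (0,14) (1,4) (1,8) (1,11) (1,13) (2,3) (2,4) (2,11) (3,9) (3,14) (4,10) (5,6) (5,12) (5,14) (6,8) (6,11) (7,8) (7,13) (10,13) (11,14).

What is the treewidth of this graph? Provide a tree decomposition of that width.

Treewidth 3.
One such decomposition:
Bags: B1 = {7, 8, 10, 13}  B2 = {1, 8, 10, 13}  B3 = {1, 4, 8, 10}  B4 = {1, 4, 6, 8}  B5 = {1, 4, 6, 11}  B6 = {2, 4, 6, 11}  B7 = {2, 5, 6, 11}  B8 = {2, 5, 11, 14}  B9 = {2, 3, 5, 14}  B10 = {3, 5, 12, 14}  B11 = {0, 3, 12, 14}  B12 = {0, 3, 9, 12}
Tree: B1–B2, B2–B3, B3–B4, B4–B5, B5–B6, B6–B7, B7–B8, B8–B9, B9–B10, B10–B11, B11–B12

The largest bag has 4 vertices, giving width 3; this decomposition certifies tw(G) ≤ 3. For the lower bound: the 4 vertex sets {7,10,13}, {8}, {1}, {2,4,6,11} are disjoint, each induces a connected subgraph, and every pair is joined by at least one edge of G. Contracting each set to a single vertex therefore yields K_{4} as a minor, and since treewidth is minor-monotone, tw(G) ≥ tw(K_{4}) = 3. Combining the bounds, tw(G) = 3.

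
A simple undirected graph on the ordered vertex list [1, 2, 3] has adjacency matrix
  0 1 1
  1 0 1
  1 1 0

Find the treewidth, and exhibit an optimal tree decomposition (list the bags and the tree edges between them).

A single bag containing all 3 vertices is trivially a valid decomposition of width 2. For the lower bound, the 3 vertices {1, 2, 3} are pairwise adjacent, and any tree decomposition puts a clique entirely inside one bag — forcing width ≥ 2. Hence tw(G) = 2 exactly.

Treewidth 2.
One optimal decomposition is:
Bags: B1 = {1, 2, 3}
Tree: (single bag)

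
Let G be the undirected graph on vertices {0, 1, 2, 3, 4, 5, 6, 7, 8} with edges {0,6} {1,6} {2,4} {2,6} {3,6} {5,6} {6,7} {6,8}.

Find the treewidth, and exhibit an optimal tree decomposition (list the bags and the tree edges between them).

The largest bag has 2 vertices, giving width 1; this decomposition certifies tw(G) ≤ 1. Any graph with an edge has treewidth ≥ 1, and G has the edge 6–2. Therefore the treewidth is 1.

Treewidth 1.
One such decomposition:
Bags: B1 = {2, 6}  B2 = {5, 6}  B3 = {1, 6}  B4 = {2, 4}  B5 = {6, 7}  B6 = {0, 6}  B7 = {6, 8}  B8 = {3, 6}
Tree: B1–B2, B2–B3, B1–B4, B3–B5, B1–B6, B2–B7, B1–B8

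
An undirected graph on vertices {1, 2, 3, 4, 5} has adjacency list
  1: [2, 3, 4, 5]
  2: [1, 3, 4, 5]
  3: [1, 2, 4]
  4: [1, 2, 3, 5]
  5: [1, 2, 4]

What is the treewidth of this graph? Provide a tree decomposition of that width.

Treewidth 3.
Bags: B1 = {1, 2, 3, 4}  B2 = {1, 2, 4, 5}
Tree: B1–B2

The largest bag has 4 vertices, giving width 3; this decomposition certifies tw(G) ≤ 3. Conversely, {1, 2, 3, 4} is a clique of size 4, and the vertices of any clique must share a bag in every tree decomposition; so some bag has ≥ 4 vertices and tw(G) ≥ 3. Hence tw(G) = 3 exactly.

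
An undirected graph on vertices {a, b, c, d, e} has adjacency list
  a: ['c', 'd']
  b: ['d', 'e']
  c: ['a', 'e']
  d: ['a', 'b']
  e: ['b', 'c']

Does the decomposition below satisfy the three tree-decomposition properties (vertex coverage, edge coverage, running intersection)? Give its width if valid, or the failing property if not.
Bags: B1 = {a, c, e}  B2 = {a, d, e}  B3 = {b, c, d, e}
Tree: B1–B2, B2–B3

No — bags containing vertex c are not connected in the tree.

A tree decomposition must satisfy three properties: every vertex lies in some bag; for every edge, both endpoints lie together in some bag; and for every vertex, the bags containing it form a connected subtree. Here bags containing vertex c are not connected in the tree, so the decomposition is invalid.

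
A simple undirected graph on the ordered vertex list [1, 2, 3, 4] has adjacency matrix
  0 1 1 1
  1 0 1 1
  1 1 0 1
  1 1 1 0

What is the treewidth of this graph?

3

A width-3 tree decomposition is:
Bags: B1 = {1, 2, 3, 4}
Tree: (single bag)
A single bag containing all 4 vertices is trivially a valid decomposition of width 3. Conversely, {1, 2, 3, 4} is a clique of size 4, and the vertices of any clique must share a bag in every tree decomposition; so some bag has ≥ 4 vertices and tw(G) ≥ 3. Therefore the treewidth is 3.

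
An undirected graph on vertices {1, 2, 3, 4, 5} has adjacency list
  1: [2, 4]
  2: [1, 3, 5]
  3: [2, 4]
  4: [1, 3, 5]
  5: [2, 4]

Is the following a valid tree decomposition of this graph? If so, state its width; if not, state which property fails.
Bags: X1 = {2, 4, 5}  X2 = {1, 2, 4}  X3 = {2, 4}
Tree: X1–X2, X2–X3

No — vertex 3 appears in no bag.

A tree decomposition must satisfy three properties: every vertex lies in some bag; for every edge, both endpoints lie together in some bag; and for every vertex, the bags containing it form a connected subtree. Here vertex 3 appears in no bag, so the decomposition is invalid.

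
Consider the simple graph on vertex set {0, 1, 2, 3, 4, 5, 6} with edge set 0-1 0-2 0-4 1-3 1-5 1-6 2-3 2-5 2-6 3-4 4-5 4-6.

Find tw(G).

A width-3 tree decomposition is:
Bags: B1 = {1, 2, 3, 4}  B2 = {1, 2, 4, 5}  B3 = {0, 1, 2, 4}  B4 = {1, 2, 4, 6}
Tree: B1–B2, B2–B3, B3–B4
The largest bag has 4 vertices, giving width 3; this decomposition certifies tw(G) ≤ 3. For the lower bound: the 4 vertex sets {3,4}, {1,5}, {2}, {0} are disjoint, each induces a connected subgraph, and every pair is joined by at least one edge of G. Contracting each set to a single vertex therefore yields K_{4} as a minor, and since treewidth is minor-monotone, tw(G) ≥ tw(K_{4}) = 3. Therefore the treewidth is 3.

3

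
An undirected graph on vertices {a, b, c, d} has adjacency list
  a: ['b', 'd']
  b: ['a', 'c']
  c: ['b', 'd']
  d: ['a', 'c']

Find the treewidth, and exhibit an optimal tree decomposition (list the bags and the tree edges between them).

Every bag has size at most 3, so the width is 3 − 1 = 2 and tw(G) ≤ 2. Since b–a–d–c–b is a cycle in G, G is not acyclic. Forests are exactly the graphs of treewidth ≤ 1, so tw(G) ≥ 2. Therefore the treewidth is 2.

Treewidth 2.
One optimal decomposition is:
Bags: B1 = {a, b, d}  B2 = {b, c, d}
Tree: B1–B2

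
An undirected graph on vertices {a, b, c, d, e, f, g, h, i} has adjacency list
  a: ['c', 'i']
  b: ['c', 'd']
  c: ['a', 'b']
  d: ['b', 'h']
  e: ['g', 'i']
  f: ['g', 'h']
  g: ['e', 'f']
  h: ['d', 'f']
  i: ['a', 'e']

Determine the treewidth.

A width-2 tree decomposition is:
Bags: B1 = {f, g, h}  B2 = {d, g, h}  B3 = {b, d, g}  B4 = {b, c, g}  B5 = {a, c, g}  B6 = {a, g, i}  B7 = {e, g, i}
Tree: B1–B2, B2–B3, B3–B4, B4–B5, B5–B6, B6–B7
The largest bag has 3 vertices, giving width 2; this decomposition certifies tw(G) ≤ 2. For the lower bound, G contains the cycle g–f–h–d–b–c–a–i–e–g, so G is not a forest; only forests have treewidth ≤ 1, hence tw(G) ≥ 2. The upper and lower bounds meet at 2, so that is the treewidth.

2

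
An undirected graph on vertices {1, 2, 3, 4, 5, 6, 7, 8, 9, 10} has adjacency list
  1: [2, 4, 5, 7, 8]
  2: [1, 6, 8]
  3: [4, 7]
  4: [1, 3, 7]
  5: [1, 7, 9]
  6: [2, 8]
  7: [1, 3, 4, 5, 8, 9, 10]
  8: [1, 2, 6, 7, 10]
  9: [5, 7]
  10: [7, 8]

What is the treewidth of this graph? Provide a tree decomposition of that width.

Each bag holds 3 vertices, so the decomposition has width 2, which upper-bounds the treewidth. Conversely, {1, 2, 8} is a clique of size 3, and the vertices of any clique must share a bag in every tree decomposition; so some bag has ≥ 3 vertices and tw(G) ≥ 2. Hence tw(G) = 2 exactly.

Treewidth 2.
One optimal decomposition is:
Bags: B1 = {1, 7, 8}  B2 = {1, 4, 7}  B3 = {7, 8, 10}  B4 = {1, 5, 7}  B5 = {3, 4, 7}  B6 = {1, 2, 8}  B7 = {5, 7, 9}  B8 = {2, 6, 8}
Tree: B1–B2, B1–B3, B1–B4, B2–B5, B1–B6, B4–B7, B6–B8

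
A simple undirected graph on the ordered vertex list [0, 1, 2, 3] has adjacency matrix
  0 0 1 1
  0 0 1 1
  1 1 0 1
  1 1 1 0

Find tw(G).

2

A width-2 tree decomposition is:
Bags: B1 = {0, 2, 3}  B2 = {1, 2, 3}
Tree: B1–B2
Every bag has size at most 3, so the width is 3 − 1 = 2 and tw(G) ≤ 2. For the lower bound, the 3 vertices {0, 2, 3} are pairwise adjacent, and any tree decomposition puts a clique entirely inside one bag — forcing width ≥ 2. Combining the bounds, tw(G) = 2.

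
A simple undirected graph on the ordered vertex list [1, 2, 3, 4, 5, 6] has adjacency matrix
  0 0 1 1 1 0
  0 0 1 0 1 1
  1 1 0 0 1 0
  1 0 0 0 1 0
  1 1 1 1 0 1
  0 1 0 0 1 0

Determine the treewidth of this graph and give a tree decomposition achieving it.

Treewidth 2.
One optimal decomposition is:
Bags: B1 = {1, 3, 5}  B2 = {2, 3, 5}  B3 = {1, 4, 5}  B4 = {2, 5, 6}
Tree: B1–B2, B1–B3, B2–B4

The largest bag has 3 vertices, giving width 2; this decomposition certifies tw(G) ≤ 2. Conversely, {1, 3, 5} is a clique of size 3, and the vertices of any clique must share a bag in every tree decomposition; so some bag has ≥ 3 vertices and tw(G) ≥ 2. The upper and lower bounds meet at 2, so that is the treewidth.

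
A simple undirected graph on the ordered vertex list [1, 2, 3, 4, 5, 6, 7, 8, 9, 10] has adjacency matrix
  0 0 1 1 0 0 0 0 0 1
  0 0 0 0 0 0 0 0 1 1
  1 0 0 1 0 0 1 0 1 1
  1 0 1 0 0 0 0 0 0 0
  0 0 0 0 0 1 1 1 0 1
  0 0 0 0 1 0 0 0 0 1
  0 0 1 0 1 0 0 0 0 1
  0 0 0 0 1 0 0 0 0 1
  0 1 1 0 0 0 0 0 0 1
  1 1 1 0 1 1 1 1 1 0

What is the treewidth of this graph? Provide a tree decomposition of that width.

Treewidth 2.
One optimal decomposition is:
Bags: B1 = {3, 7, 10}  B2 = {5, 7, 10}  B3 = {5, 8, 10}  B4 = {1, 3, 10}  B5 = {3, 9, 10}  B6 = {1, 3, 4}  B7 = {5, 6, 10}  B8 = {2, 9, 10}
Tree: B1–B2, B2–B3, B1–B4, B1–B5, B4–B6, B2–B7, B5–B8

The largest bag has 3 vertices, giving width 2; this decomposition certifies tw(G) ≤ 2. On the other hand G contains the 3-clique {2, 9, 10}. A clique must lie in a single bag of any decomposition, so no decomposition can have width below 2. Combining the bounds, tw(G) = 2.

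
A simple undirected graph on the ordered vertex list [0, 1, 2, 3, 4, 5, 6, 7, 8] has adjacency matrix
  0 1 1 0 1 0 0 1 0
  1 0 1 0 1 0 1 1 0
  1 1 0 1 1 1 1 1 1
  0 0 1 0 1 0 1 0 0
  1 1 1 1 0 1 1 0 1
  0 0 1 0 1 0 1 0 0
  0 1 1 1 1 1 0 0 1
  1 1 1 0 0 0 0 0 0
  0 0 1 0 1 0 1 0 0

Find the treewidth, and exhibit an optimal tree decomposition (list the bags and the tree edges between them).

The largest bag has 4 vertices, giving width 3; this decomposition certifies tw(G) ≤ 3. Conversely, {0, 1, 2, 4} is a clique of size 4, and the vertices of any clique must share a bag in every tree decomposition; so some bag has ≥ 4 vertices and tw(G) ≥ 3. Combining the bounds, tw(G) = 3.

Treewidth 3.
One such decomposition:
Bags: B1 = {2, 3, 4, 6}  B2 = {1, 2, 4, 6}  B3 = {2, 4, 5, 6}  B4 = {0, 1, 2, 4}  B5 = {0, 1, 2, 7}  B6 = {2, 4, 6, 8}
Tree: B1–B2, B1–B3, B2–B4, B4–B5, B2–B6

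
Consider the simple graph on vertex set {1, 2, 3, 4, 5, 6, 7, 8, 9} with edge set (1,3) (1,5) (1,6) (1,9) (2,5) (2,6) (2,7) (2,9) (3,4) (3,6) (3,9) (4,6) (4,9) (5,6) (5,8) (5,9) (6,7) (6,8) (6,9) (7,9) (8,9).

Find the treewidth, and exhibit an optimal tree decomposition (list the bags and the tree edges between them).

Treewidth 3.
One such decomposition:
Bags: B1 = {5, 6, 8, 9}  B2 = {1, 5, 6, 9}  B3 = {1, 3, 6, 9}  B4 = {3, 4, 6, 9}  B5 = {2, 5, 6, 9}  B6 = {2, 6, 7, 9}
Tree: B1–B2, B2–B3, B3–B4, B2–B5, B5–B6

Every bag has size at most 4, so the width is 4 − 1 = 3 and tw(G) ≤ 3. For the lower bound, the 4 vertices {1, 3, 6, 9} are pairwise adjacent, and any tree decomposition puts a clique entirely inside one bag — forcing width ≥ 3. Therefore the treewidth is 3.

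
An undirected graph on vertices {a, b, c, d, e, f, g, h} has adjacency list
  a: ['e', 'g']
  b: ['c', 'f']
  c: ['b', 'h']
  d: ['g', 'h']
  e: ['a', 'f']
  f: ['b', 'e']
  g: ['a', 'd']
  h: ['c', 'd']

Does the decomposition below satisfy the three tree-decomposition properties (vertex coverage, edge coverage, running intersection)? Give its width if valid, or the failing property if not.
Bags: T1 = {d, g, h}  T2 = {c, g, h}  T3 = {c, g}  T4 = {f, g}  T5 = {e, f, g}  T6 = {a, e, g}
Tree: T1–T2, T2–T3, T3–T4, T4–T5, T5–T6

A tree decomposition must satisfy three properties: every vertex lies in some bag; for every edge, both endpoints lie together in some bag; and for every vertex, the bags containing it form a connected subtree. Here vertex b appears in no bag, so the decomposition is invalid.

No — vertex b appears in no bag.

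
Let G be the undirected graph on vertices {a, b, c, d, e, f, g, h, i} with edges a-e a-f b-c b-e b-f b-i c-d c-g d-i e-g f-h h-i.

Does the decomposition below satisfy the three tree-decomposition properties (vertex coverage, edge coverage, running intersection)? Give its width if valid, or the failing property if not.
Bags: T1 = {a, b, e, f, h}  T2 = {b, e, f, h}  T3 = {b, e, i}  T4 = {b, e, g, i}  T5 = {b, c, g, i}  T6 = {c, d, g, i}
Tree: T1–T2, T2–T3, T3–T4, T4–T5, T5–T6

A tree decomposition must satisfy three properties: every vertex lies in some bag; for every edge, both endpoints lie together in some bag; and for every vertex, the bags containing it form a connected subtree. Here edge (h,i) lies in no bag, so the decomposition is invalid.

No — edge (h,i) lies in no bag.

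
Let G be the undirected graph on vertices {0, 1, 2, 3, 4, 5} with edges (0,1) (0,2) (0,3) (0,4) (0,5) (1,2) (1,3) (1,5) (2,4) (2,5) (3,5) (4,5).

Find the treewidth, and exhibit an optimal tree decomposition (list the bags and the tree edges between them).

Each bag holds 4 vertices, so the decomposition has width 3, which upper-bounds the treewidth. For the lower bound, the 4 vertices {0, 1, 2, 5} are pairwise adjacent, and any tree decomposition puts a clique entirely inside one bag — forcing width ≥ 3. The upper and lower bounds meet at 3, so that is the treewidth.

Treewidth 3.
Bags: B1 = {0, 1, 3, 5}  B2 = {0, 1, 2, 5}  B3 = {0, 2, 4, 5}
Tree: B1–B2, B2–B3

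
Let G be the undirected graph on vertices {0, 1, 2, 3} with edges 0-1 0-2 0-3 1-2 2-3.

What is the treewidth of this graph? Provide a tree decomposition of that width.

Treewidth 2.
Bags: B1 = {0, 1, 2}  B2 = {0, 2, 3}
Tree: B1–B2

Every bag has size at most 3, so the width is 3 − 1 = 2 and tw(G) ≤ 2. Conversely, {0, 1, 2} is a clique of size 3, and the vertices of any clique must share a bag in every tree decomposition; so some bag has ≥ 3 vertices and tw(G) ≥ 2. Therefore the treewidth is 2.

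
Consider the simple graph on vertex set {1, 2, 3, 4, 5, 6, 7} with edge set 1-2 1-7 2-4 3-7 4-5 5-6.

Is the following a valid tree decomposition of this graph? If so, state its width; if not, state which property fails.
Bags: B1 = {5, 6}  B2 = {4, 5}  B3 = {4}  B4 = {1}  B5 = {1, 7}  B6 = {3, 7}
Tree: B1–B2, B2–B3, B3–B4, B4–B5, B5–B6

A tree decomposition must satisfy three properties: every vertex lies in some bag; for every edge, both endpoints lie together in some bag; and for every vertex, the bags containing it form a connected subtree. Here vertex 2 appears in no bag, so the decomposition is invalid.

No — vertex 2 appears in no bag.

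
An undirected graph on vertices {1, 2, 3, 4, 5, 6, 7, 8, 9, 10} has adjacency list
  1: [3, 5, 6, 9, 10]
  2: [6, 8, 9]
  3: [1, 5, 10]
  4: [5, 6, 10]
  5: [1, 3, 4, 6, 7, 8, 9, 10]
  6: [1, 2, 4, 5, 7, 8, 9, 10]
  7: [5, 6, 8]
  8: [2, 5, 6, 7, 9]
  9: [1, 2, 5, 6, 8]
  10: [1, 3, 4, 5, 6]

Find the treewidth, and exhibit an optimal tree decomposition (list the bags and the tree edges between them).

Treewidth 3.
One optimal decomposition is:
Bags: B1 = {1, 5, 6, 9}  B2 = {5, 6, 8, 9}  B3 = {1, 5, 6, 10}  B4 = {4, 5, 6, 10}  B5 = {5, 6, 7, 8}  B6 = {1, 3, 5, 10}  B7 = {2, 6, 8, 9}
Tree: B1–B2, B1–B3, B3–B4, B2–B5, B3–B6, B2–B7

The largest bag has 4 vertices, giving width 3; this decomposition certifies tw(G) ≤ 3. On the other hand G contains the 4-clique {2, 6, 8, 9}. A clique must lie in a single bag of any decomposition, so no decomposition can have width below 3. Therefore the treewidth is 3.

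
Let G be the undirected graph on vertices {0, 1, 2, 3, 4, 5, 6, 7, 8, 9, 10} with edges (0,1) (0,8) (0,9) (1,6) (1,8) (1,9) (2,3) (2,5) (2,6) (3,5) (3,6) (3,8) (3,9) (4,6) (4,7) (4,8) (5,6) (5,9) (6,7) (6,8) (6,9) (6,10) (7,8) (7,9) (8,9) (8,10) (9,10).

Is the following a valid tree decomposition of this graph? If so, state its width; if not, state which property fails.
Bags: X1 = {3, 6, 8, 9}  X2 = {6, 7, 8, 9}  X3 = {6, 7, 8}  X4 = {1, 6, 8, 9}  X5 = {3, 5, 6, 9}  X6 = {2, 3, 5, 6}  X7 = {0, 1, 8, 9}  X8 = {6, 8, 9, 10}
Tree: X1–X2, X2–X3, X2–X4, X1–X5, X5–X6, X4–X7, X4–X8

No — vertex 4 appears in no bag.

A tree decomposition must satisfy three properties: every vertex lies in some bag; for every edge, both endpoints lie together in some bag; and for every vertex, the bags containing it form a connected subtree. Here vertex 4 appears in no bag, so the decomposition is invalid.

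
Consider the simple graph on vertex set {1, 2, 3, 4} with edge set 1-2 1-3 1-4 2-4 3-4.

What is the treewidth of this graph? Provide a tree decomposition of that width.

Every bag has size at most 3, so the width is 3 − 1 = 2 and tw(G) ≤ 2. On the other hand G contains the 3-clique {1, 2, 4}. A clique must lie in a single bag of any decomposition, so no decomposition can have width below 2. Combining the bounds, tw(G) = 2.

Treewidth 2.
One such decomposition:
Bags: B1 = {1, 3, 4}  B2 = {1, 2, 4}
Tree: B1–B2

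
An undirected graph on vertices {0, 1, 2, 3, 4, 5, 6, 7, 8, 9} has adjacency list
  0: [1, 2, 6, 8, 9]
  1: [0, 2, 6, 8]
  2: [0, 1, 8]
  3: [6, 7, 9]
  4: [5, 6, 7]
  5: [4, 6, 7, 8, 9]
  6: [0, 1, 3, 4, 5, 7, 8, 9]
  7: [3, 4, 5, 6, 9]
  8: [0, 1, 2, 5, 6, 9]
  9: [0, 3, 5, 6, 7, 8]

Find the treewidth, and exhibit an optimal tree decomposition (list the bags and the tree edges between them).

Treewidth 3.
Bags: B1 = {5, 6, 8, 9}  B2 = {5, 6, 7, 9}  B3 = {0, 6, 8, 9}  B4 = {0, 1, 6, 8}  B5 = {4, 5, 6, 7}  B6 = {3, 6, 7, 9}  B7 = {0, 1, 2, 8}
Tree: B1–B2, B1–B3, B3–B4, B2–B5, B2–B6, B4–B7

Each bag holds 4 vertices, so the decomposition has width 3, which upper-bounds the treewidth. For the lower bound, the 4 vertices {0, 1, 2, 8} are pairwise adjacent, and any tree decomposition puts a clique entirely inside one bag — forcing width ≥ 3. Therefore the treewidth is 3.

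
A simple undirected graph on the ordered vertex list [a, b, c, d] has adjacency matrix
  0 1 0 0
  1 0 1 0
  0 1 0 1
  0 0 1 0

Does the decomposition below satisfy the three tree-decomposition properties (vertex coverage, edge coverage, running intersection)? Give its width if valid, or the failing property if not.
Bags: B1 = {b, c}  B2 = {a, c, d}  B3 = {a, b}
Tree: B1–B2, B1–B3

No — bags containing vertex a are not connected in the tree.

A tree decomposition must satisfy three properties: every vertex lies in some bag; for every edge, both endpoints lie together in some bag; and for every vertex, the bags containing it form a connected subtree. Here bags containing vertex a are not connected in the tree, so the decomposition is invalid.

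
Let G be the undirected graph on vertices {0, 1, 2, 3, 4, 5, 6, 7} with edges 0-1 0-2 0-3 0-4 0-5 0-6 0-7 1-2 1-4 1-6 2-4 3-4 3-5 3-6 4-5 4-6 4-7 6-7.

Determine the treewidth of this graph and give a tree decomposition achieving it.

Treewidth 3.
One optimal decomposition is:
Bags: B1 = {0, 3, 4, 5}  B2 = {0, 3, 4, 6}  B3 = {0, 4, 6, 7}  B4 = {0, 1, 4, 6}  B5 = {0, 1, 2, 4}
Tree: B1–B2, B2–B3, B2–B4, B4–B5

The largest bag has 4 vertices, giving width 3; this decomposition certifies tw(G) ≤ 3. For the lower bound, the 4 vertices {0, 1, 2, 4} are pairwise adjacent, and any tree decomposition puts a clique entirely inside one bag — forcing width ≥ 3. Hence tw(G) = 3 exactly.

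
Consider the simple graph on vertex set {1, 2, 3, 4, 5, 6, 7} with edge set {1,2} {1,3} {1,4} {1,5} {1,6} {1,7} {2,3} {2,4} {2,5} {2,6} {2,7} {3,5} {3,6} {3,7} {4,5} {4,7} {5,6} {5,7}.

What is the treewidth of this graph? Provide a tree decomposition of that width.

Treewidth 4.
One such decomposition:
Bags: B1 = {1, 2, 3, 5, 6}  B2 = {1, 2, 3, 5, 7}  B3 = {1, 2, 4, 5, 7}
Tree: B1–B2, B2–B3

Each bag holds 5 vertices, so the decomposition has width 4, which upper-bounds the treewidth. For the lower bound, the 5 vertices {1, 2, 3, 5, 6} are pairwise adjacent, and any tree decomposition puts a clique entirely inside one bag — forcing width ≥ 4. Therefore the treewidth is 4.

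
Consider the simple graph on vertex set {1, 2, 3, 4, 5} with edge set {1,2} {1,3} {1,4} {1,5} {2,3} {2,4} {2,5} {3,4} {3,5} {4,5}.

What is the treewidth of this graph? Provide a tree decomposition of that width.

Treewidth 4.
One such decomposition:
Bags: B1 = {1, 2, 3, 4, 5}
Tree: (single bag)

With just one bag of size 5, the width is 5 − 1 = 4, so tw(G) ≤ 4. For the lower bound, the 5 vertices {1, 2, 3, 4, 5} are pairwise adjacent, and any tree decomposition puts a clique entirely inside one bag — forcing width ≥ 4. The upper and lower bounds meet at 4, so that is the treewidth.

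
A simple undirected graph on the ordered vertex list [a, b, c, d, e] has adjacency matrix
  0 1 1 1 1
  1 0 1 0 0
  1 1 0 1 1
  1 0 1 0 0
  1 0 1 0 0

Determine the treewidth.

A width-2 tree decomposition is:
Bags: B1 = {a, b, c}  B2 = {a, c, d}  B3 = {a, c, e}
Tree: B1–B2, B2–B3
The largest bag has 3 vertices, giving width 2; this decomposition certifies tw(G) ≤ 2. On the other hand G contains the 3-clique {a, c, d}. A clique must lie in a single bag of any decomposition, so no decomposition can have width below 2. The upper and lower bounds meet at 2, so that is the treewidth.

2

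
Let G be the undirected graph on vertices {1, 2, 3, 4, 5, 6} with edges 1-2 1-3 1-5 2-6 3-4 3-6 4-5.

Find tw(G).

A width-2 tree decomposition is:
Bags: B1 = {2, 3, 6}  B2 = {1, 2, 3}  B3 = {1, 3, 4}  B4 = {1, 4, 5}
Tree: B1–B2, B2–B3, B3–B4
The largest bag has 3 vertices, giving width 2; this decomposition certifies tw(G) ≤ 2. For the lower bound, G contains the cycle 6–2–1–3–6, so G is not a forest; only forests have treewidth ≤ 1, hence tw(G) ≥ 2. The upper and lower bounds meet at 2, so that is the treewidth.

2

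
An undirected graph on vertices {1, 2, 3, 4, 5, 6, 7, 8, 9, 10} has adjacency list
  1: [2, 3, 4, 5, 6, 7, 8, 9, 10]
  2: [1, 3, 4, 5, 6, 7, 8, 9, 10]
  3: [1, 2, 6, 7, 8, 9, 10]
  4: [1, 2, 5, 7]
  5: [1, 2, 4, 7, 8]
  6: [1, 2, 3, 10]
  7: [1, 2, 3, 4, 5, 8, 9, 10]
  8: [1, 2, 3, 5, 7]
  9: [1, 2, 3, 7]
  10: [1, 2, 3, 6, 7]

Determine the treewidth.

A width-4 tree decomposition is:
Bags: B1 = {1, 2, 3, 7, 10}  B2 = {1, 2, 3, 6, 10}  B3 = {1, 2, 3, 7, 9}  B4 = {1, 2, 3, 7, 8}  B5 = {1, 2, 5, 7, 8}  B6 = {1, 2, 4, 5, 7}
Tree: B1–B2, B1–B3, B1–B4, B4–B5, B5–B6
Every bag has size at most 5, so the width is 5 − 1 = 4 and tw(G) ≤ 4. On the other hand G contains the 5-clique {1, 2, 3, 6, 10}. A clique must lie in a single bag of any decomposition, so no decomposition can have width below 4. Hence tw(G) = 4 exactly.

4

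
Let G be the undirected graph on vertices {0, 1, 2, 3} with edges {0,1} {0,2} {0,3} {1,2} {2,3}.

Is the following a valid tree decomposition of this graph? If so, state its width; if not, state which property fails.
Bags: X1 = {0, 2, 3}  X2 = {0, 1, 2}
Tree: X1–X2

Yes; width 2.

Checking the three conditions: (i) the bags cover all of {0, 1, 2, 3}; (ii) for each edge, some bag contains both endpoints; (iii) the bags containing any fixed vertex form a subtree. All hold, so the decomposition is valid with width 3 − 1 = 2.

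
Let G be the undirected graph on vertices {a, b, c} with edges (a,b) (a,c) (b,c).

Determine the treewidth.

2

A width-2 tree decomposition is:
Bags: B1 = {a, b, c}
Tree: (single bag)
A single bag containing all 3 vertices is trivially a valid decomposition of width 2. For the lower bound, the 3 vertices {a, b, c} are pairwise adjacent, and any tree decomposition puts a clique entirely inside one bag — forcing width ≥ 2. The upper and lower bounds meet at 2, so that is the treewidth.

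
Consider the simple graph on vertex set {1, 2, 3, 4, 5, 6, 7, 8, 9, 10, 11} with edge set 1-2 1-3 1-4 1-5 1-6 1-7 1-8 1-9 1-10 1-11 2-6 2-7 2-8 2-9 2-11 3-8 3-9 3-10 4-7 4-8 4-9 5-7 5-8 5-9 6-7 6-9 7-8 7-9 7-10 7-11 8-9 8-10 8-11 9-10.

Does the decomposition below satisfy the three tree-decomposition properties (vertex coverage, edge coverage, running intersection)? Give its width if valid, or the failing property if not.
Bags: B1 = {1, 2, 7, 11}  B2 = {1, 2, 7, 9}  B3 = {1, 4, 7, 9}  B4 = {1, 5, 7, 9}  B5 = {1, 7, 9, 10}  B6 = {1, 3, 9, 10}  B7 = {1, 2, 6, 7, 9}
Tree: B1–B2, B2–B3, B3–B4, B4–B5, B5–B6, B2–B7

No — vertex 8 appears in no bag.

A tree decomposition must satisfy three properties: every vertex lies in some bag; for every edge, both endpoints lie together in some bag; and for every vertex, the bags containing it form a connected subtree. Here vertex 8 appears in no bag, so the decomposition is invalid.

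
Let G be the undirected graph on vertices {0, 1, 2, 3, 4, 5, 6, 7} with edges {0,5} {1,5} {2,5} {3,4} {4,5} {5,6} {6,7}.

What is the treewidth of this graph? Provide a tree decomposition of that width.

Each bag holds 2 vertices, so the decomposition has width 1, which upper-bounds the treewidth. Since G has at least one edge (e.g. 4–3), it is not an edgeless graph, so tw(G) ≥ 1. Combining the bounds, tw(G) = 1.

Treewidth 1.
Bags: B1 = {3, 4}  B2 = {4, 5}  B3 = {1, 5}  B4 = {5, 6}  B5 = {0, 5}  B6 = {2, 5}  B7 = {6, 7}
Tree: B1–B2, B2–B3, B3–B4, B3–B5, B3–B6, B4–B7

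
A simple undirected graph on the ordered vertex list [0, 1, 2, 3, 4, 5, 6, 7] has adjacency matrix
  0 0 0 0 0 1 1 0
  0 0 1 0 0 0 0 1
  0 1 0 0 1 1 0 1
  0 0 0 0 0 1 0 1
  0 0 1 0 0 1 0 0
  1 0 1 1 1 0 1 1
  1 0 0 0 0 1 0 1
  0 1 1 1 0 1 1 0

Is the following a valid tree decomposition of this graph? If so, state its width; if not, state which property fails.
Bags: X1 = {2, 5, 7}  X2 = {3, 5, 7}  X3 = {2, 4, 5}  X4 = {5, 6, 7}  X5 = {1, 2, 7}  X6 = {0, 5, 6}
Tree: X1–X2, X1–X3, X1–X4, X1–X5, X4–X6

Vertex coverage: the bags together contain {0, 1, 2, 3, 4, 5, 6, 7}, the full vertex set. Edge coverage: each edge of G has both endpoints in at least one bag. Running intersection: for every vertex, the bags containing it form a connected subtree. All three properties hold, so this is a valid tree decomposition of width max|bag| − 1 = 2, and hence tw(G) ≤ 2.

Yes; width 2.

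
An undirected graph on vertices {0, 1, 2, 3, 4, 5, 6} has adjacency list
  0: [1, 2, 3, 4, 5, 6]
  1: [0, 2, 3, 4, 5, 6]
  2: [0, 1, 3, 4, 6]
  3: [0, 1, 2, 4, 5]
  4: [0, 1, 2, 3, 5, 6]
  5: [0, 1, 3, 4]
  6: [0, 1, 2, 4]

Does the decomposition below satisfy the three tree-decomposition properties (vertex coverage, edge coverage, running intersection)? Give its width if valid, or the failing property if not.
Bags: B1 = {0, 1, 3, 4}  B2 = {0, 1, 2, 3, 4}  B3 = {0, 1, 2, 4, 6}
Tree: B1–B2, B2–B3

No — vertex 5 appears in no bag.

A tree decomposition must satisfy three properties: every vertex lies in some bag; for every edge, both endpoints lie together in some bag; and for every vertex, the bags containing it form a connected subtree. Here vertex 5 appears in no bag, so the decomposition is invalid.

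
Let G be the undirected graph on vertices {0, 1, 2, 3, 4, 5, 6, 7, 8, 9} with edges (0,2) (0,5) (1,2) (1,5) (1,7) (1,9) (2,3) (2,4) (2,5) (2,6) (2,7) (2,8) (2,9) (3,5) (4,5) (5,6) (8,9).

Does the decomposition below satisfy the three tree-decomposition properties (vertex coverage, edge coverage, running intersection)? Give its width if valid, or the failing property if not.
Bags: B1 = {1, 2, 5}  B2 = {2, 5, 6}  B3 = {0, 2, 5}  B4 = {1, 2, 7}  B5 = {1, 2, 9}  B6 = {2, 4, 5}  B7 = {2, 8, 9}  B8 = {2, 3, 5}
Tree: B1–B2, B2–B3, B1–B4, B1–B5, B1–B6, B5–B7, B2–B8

Yes; width 2.

Every vertex of G appears in some bag (union = {0, 1, 2, 3, 4, 5, 6, 7, 8, 9}); every edge is covered by a bag; and for each vertex v the set of bags containing v is connected in the bag tree. The decomposition is therefore valid. The largest bag has 3 vertices, so the width is 2.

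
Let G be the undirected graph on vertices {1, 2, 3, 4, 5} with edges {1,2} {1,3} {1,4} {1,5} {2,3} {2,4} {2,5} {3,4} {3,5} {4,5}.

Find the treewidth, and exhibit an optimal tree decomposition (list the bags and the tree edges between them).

With just one bag of size 5, the width is 5 − 1 = 4, so tw(G) ≤ 4. For the lower bound, the 5 vertices {1, 2, 3, 4, 5} are pairwise adjacent, and any tree decomposition puts a clique entirely inside one bag — forcing width ≥ 4. Combining the bounds, tw(G) = 4.

Treewidth 4.
Bags: B1 = {1, 2, 3, 4, 5}
Tree: (single bag)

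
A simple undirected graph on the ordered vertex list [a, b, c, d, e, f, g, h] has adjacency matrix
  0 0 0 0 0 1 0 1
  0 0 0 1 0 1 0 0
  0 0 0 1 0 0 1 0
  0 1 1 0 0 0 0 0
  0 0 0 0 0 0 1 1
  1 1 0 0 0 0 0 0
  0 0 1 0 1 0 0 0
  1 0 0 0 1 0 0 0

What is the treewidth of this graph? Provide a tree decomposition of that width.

Each bag holds 3 vertices, so the decomposition has width 2, which upper-bounds the treewidth. The edges e–h–a–f–b–d–c–g–e form a cycle, so G is not a tree and its treewidth is at least 2. Therefore the treewidth is 2.

Treewidth 2.
One optimal decomposition is:
Bags: B1 = {a, e, h}  B2 = {a, e, f}  B3 = {b, e, f}  B4 = {b, d, e}  B5 = {c, d, e}  B6 = {c, e, g}
Tree: B1–B2, B2–B3, B3–B4, B4–B5, B5–B6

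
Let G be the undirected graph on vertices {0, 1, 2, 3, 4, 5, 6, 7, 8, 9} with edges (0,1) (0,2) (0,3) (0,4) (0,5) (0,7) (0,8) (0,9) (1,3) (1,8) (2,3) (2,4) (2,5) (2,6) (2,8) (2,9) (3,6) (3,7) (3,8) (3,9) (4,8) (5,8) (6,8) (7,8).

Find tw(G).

3

A width-3 tree decomposition is:
Bags: B1 = {0, 3, 7, 8}  B2 = {0, 2, 3, 8}  B3 = {0, 1, 3, 8}  B4 = {0, 2, 5, 8}  B5 = {2, 3, 6, 8}  B6 = {0, 2, 4, 8}  B7 = {0, 2, 3, 9}
Tree: B1–B2, B2–B3, B2–B4, B2–B5, B4–B6, B2–B7
Each bag holds 4 vertices, so the decomposition has width 3, which upper-bounds the treewidth. On the other hand G contains the 4-clique {0, 1, 3, 8}. A clique must lie in a single bag of any decomposition, so no decomposition can have width below 3. Hence tw(G) = 3 exactly.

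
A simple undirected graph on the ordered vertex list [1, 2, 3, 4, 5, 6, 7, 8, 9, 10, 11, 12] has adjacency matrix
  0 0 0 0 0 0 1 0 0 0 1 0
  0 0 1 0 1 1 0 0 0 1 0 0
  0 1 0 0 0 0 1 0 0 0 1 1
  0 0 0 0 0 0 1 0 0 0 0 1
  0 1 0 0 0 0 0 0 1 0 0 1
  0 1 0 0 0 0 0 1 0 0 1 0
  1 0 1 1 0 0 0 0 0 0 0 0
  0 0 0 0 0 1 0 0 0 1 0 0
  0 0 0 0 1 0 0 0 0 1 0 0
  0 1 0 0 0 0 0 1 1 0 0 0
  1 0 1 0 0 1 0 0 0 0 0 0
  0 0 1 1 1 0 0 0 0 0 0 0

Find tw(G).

A width-3 tree decomposition is:
Bags: B1 = {5, 8, 9, 10}  B2 = {2, 5, 8, 10}  B3 = {2, 5, 6, 8}  B4 = {2, 5, 6, 12}  B5 = {2, 3, 6, 12}  B6 = {3, 6, 11, 12}  B7 = {3, 4, 11, 12}  B8 = {3, 4, 7, 11}  B9 = {1, 4, 7, 11}
Tree: B1–B2, B2–B3, B3–B4, B4–B5, B5–B6, B6–B7, B7–B8, B8–B9
Each bag holds 4 vertices, so the decomposition has width 3, which upper-bounds the treewidth. For the lower bound: the 4 vertex sets {8,9,10}, {5}, {2}, {3,6,11,12} are disjoint, each induces a connected subgraph, and every pair is joined by at least one edge of G. Contracting each set to a single vertex therefore yields K_{4} as a minor, and since treewidth is minor-monotone, tw(G) ≥ tw(K_{4}) = 3. Combining the bounds, tw(G) = 3.

3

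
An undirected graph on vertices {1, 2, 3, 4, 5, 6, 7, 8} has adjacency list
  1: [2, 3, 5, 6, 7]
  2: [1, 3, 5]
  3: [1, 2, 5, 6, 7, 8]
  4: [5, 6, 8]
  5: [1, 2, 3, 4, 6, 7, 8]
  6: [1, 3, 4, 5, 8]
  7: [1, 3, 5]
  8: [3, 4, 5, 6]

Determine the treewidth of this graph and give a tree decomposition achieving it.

The largest bag has 4 vertices, giving width 3; this decomposition certifies tw(G) ≤ 3. Conversely, {3, 5, 6, 8} is a clique of size 4, and the vertices of any clique must share a bag in every tree decomposition; so some bag has ≥ 4 vertices and tw(G) ≥ 3. Therefore the treewidth is 3.

Treewidth 3.
Bags: B1 = {1, 3, 5, 6}  B2 = {1, 2, 3, 5}  B3 = {3, 5, 6, 8}  B4 = {4, 5, 6, 8}  B5 = {1, 3, 5, 7}
Tree: B1–B2, B1–B3, B3–B4, B2–B5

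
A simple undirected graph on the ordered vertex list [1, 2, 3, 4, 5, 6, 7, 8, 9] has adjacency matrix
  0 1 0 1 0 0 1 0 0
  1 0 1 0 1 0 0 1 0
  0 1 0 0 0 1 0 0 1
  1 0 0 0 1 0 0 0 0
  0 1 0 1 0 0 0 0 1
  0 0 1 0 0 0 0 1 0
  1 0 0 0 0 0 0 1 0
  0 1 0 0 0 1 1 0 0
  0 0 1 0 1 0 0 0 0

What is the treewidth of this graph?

A width-3 tree decomposition is:
Bags: B1 = {3, 6, 7, 8}  B2 = {2, 3, 7, 8}  B3 = {1, 2, 3, 7}  B4 = {1, 2, 3, 9}  B5 = {1, 2, 5, 9}  B6 = {1, 4, 5, 9}
Tree: B1–B2, B2–B3, B3–B4, B4–B5, B5–B6
Every bag has size at most 4, so the width is 4 − 1 = 3 and tw(G) ≤ 3. For the lower bound: the 4 vertex sets {6,7,8}, {3}, {2}, {1,4,5,9} are disjoint, each induces a connected subgraph, and every pair is joined by at least one edge of G. Contracting each set to a single vertex therefore yields K_{4} as a minor, and since treewidth is minor-monotone, tw(G) ≥ tw(K_{4}) = 3. Hence tw(G) = 3 exactly.

3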